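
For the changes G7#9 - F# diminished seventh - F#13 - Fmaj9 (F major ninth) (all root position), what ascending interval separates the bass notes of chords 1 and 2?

The roots are G and F#.
G up to F# spans 7 letter names and 11 semitones — a major seventh.

M7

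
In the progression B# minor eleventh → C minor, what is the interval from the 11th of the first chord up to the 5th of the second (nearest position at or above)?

B# minor eleventh has E# as its 11th, and C minor has G as its 5th.
3 letter names make it a third; at 2 semitones (a whole step narrower than major) the quality is diminished.

diminished third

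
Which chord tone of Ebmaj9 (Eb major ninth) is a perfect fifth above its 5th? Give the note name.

Eb major ninth is spelled Eb-G-Bb-D-F.
The 5th is Bb. A perfect fifth above Bb is F.
F is the chord's 9th.

F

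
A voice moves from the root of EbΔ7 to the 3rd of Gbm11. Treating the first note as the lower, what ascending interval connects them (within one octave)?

d5

The root of EbΔ7 is Eb; the 3rd of Gbm11 is Bbb.
From Eb to Bbb: 6 semitones over a fifth = diminished.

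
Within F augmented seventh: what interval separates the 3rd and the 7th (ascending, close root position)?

The chord tones of F+7 (F augmented seventh) are F, A, C#, Eb.
3rd = A; 7th = Eb.
From A to Eb: 6 semitones over a fifth = diminished.

d5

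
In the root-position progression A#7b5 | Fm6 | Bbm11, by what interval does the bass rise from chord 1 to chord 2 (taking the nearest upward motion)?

diminished sixth

The roots are A# and F.
From A# to F: 7 semitones over a sixth = diminished.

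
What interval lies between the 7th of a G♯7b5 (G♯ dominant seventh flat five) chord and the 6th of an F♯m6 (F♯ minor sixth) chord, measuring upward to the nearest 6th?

The 7th of G♯7b5 (G♯ dominant seventh flat five) is F♯; the 6th of F♯m6 (F♯ minor sixth) is D♯.
From F♯ to D♯ is 9 semitones, exactly the major sixth.

major sixth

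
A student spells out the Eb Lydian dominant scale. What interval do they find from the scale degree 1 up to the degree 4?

augmented fourth

The scale runs Eb F G A Bb C Db.
That puts Eb below A.
From Eb to A: 6 semitones over a fourth = augmented.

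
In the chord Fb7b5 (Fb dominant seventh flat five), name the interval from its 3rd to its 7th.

Fb dominant seventh flat five: Fb–Ab–Cbb–Ebb.
So we need the interval from Ab up to Ebb.
Ab up to Ebb is 6 semitones, a half step narrower than a perfect fifth, so the interval is diminished.

d5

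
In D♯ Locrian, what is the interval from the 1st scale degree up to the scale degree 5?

D♯ locrian: D♯ E F♯ G♯ A B C♯.
The 1st scale degree is D♯ and the degree 5 is A.
From D♯ to A: 6 semitones over a fifth = diminished.

d5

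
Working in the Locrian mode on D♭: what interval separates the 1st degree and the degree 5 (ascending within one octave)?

D♭ locrian: D♭ E𝄫 F♭ G♭ A𝄫 B𝄫 C♭.
The 1st degree is D♭ and the degree 5 is A𝄫.
5 letter names make it a fifth; at 6 semitones (a half step narrower than perfect) the quality is diminished.

diminished 5th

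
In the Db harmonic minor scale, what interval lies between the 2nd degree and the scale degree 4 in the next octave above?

minor 10th

Db harmonic minor: Db Eb Fb Gb Ab Bbb C.
So we need the interval from Eb up to Gb.
From Eb to Gb: 15 semitones over a tenth = minor.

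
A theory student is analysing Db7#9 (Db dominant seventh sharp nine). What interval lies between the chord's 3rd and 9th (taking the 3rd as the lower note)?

major 7th

Db7#9 (Db dominant seventh sharp nine) is spelled Db–F–Ab–Cb–E.
That puts F below E.
Counting 7 letters and 11 half steps from F gives a major seventh.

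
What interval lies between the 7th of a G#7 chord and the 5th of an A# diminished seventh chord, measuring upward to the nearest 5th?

The 7th of G#7 is F#; the 5th of A# diminished seventh is E.
F# up to E is 10 semitones, a half step narrower than a major seventh, so the interval is minor.

minor 7th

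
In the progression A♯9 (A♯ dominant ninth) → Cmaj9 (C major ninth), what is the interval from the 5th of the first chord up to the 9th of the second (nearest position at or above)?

A♯9 (A♯ dominant ninth) has E♯ as its 5th, and Cmaj9 (C major ninth) has D as its 9th.
From E♯ to D: 9 semitones over a seventh = diminished.

diminished seventh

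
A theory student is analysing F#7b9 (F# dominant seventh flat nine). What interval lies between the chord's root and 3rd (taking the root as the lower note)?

The chord tones of F# dominant seventh flat nine are F# A# C# E G.
Root = F#; 3rd = A#.
F# up to A# spans 3 letter names and 4 semitones — a major third.

M3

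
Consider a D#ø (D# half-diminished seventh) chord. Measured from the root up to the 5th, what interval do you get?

The chord tones of D#m7b5 are D#-F#-A-C#.
So we need the interval from D# up to A.
From D# to A: 6 semitones over a fifth = diminished.

diminished 5th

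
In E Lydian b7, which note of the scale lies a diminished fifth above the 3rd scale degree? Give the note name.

The scale is E F# G# A# B C# D.
The 3rd scale degree is G#; a diminished fifth above that is D — scale degree 7.

D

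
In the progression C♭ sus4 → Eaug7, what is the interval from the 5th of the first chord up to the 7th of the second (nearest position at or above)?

augmented 5th

C♭ sus4 has G♭ as its 5th, and Eaug7 has D as its 7th.
G♭ up to D is 8 semitones, a half step wider than a perfect fifth, so the interval is augmented.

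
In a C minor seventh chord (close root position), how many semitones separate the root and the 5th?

Spelling the chord: C E♭ G B♭.
C to G is a perfect fifth: 7 semitones.

7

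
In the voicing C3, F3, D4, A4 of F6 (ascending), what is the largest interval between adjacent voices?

Adjacent intervals: C3→F3 = perfect fourth; F3→D4 = major sixth; D4→A4 = perfect fifth.
The largest is F3 to D4, a major sixth (9 semitones).

major sixth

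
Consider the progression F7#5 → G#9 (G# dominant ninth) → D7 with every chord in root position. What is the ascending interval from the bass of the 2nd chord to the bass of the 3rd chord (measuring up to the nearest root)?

The roots are G# and D.
From G# to D: 6 semitones over a fifth = diminished.

diminished fifth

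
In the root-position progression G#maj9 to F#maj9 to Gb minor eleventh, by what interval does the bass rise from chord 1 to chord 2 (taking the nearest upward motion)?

The roots are G# and F#.
G# up to F# is 10 semitones, a half step narrower than a major seventh, so the interval is minor.

m7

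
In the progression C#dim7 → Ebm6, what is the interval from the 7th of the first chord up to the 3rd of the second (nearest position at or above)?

The 7th of C#dim7 is Bb; the 3rd of Ebm6 is Gb.
From Bb to Gb: 8 semitones over a sixth = minor.

m6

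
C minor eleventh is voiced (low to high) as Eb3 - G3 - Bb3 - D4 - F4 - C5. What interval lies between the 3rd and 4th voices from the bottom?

Those voices are Bb3 and D4.
From Bb to D is 4 semitones, exactly the major third.

major third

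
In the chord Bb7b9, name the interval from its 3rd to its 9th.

The chord tones of Bb dominant seventh flat nine are Bb, D, F, Ab, Cb.
3rd = D; 9th = Cb.
7 letter names make it a seventh; at 9 semitones (a whole step narrower than major) the quality is diminished.

diminished 7th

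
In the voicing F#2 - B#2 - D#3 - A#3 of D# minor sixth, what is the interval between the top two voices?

Those voices are D#3 and A#3.
Counting 5 letters and 7 half steps from D# gives a perfect fifth.

perfect 5th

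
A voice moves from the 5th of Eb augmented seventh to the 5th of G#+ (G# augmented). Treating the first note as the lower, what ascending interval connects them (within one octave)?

augmented 3rd

The 5th of Eb augmented seventh is B; the 5th of G#+ (G# augmented) is D##.
B up to D## is 5 semitones, a half step wider than a major third, so the interval is augmented.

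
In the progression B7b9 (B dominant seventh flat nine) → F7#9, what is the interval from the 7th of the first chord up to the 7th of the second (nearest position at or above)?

diminished fifth

The 7th of B7b9 (B dominant seventh flat nine) is A; the 7th of F7#9 is E♭.
From A to E♭: 6 semitones over a fifth = diminished.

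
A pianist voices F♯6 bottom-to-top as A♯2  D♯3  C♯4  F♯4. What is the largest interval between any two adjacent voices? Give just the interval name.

minor seventh

Adjacent intervals: A♯2→D♯3 = perfect fourth; D♯3→C♯4 = minor seventh; C♯4→F♯4 = perfect fourth.
The largest is D♯3 to C♯4, a minor seventh (10 semitones).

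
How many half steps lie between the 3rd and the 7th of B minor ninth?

7

Spelling the chord: B-D-F#-A-C#.
D to A is a perfect fifth: 7 semitones.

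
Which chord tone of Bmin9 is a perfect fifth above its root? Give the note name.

F#

Bm9 is spelled B D F# A C#.
The root is B. A perfect fifth above B is F#.
F# is the chord's 5th.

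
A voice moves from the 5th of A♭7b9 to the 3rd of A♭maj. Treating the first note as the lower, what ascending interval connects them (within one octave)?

major 6th

A♭7b9 has E♭ as its 5th, and A♭maj has C as its 3rd.
E♭ up to C spans 6 letter names and 9 semitones — a major sixth.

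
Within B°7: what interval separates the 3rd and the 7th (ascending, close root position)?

diminished fifth

Spelling the chord: B-D-F-Ab.
So we need the interval from D up to Ab.
D up to Ab is 6 semitones, a half step narrower than a perfect fifth, so the interval is diminished.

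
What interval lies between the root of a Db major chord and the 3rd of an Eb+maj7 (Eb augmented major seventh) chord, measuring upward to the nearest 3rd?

augmented fourth

Db major has Db as its root, and Eb+maj7 (Eb augmented major seventh) has G as its 3rd.
Db up to G is 6 semitones, a half step wider than a perfect fourth, so the interval is augmented.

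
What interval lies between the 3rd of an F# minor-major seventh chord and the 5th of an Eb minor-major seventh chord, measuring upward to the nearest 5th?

minor 2nd

F# minor-major seventh has A as its 3rd, and Eb minor-major seventh has Bb as its 5th.
2 letter names make it a second; at 1 semitone (a half step narrower than major) the quality is minor.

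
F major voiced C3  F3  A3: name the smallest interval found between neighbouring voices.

major third

Adjacent intervals: C3→F3 = perfect fourth; F3→A3 = major third.
The smallest is F3 to A3, a major third (4 semitones).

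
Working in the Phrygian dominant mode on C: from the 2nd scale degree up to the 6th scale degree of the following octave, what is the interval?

perfect twelfth

C phrygian dominant: C Db E F G Ab Bb.
The 2nd scale degree is Db and the degree 6 (up an octave) is Ab.
Db up to Ab spans 12 letter names and 19 semitones — a perfect twelfth.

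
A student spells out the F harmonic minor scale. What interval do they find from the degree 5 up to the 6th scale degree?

minor second

F harmonic minor: F G Ab Bb C Db E.
So we need the interval from C up to Db.
2 letter names make it a second; at 1 semitone (a half step narrower than major) the quality is minor.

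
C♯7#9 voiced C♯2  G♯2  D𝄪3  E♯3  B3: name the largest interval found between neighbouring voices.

Adjacent intervals: C♯2→G♯2 = perfect fifth; G♯2→D𝄪3 = augmented fifth; D𝄪3→E♯3 = minor second; E♯3→B3 = diminished fifth.
The largest is G♯2 to D𝄪3, an augmented fifth (8 semitones).

A5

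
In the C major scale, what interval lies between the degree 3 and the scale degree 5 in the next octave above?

Spelling the C major scale: C D E F G A B.
That puts E below G.
E up to G is 15 semitones, a half step narrower than a major tenth, so the interval is minor.

minor tenth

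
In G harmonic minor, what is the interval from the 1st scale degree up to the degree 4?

perfect fourth

The scale runs G A B♭ C D E♭ F♯.
The 1st scale degree is G and the scale degree 4 is C.
From G to C is 5 semitones, exactly the perfect fourth.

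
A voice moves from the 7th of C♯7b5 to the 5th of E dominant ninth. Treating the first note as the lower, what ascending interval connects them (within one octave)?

perfect unison

The 7th of C♯7b5 is B; the 5th of E dominant ninth is B.
B up to B spans 1 letter names and 0 semitones — a perfect unison.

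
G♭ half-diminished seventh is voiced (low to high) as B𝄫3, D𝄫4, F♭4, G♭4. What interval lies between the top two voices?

major second

Those voices are F♭4 and G♭4.
From F♭ to G♭ is 2 semitones, exactly the major second.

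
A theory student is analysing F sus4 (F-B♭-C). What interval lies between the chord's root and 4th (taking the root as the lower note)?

perfect fourth

That puts F below B♭.
Counting 4 letters and 5 half steps from F gives a perfect fourth.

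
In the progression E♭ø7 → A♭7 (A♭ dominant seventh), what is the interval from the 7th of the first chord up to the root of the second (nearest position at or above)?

The 7th of E♭ø7 is D♭; the root of A♭7 (A♭ dominant seventh) is A♭.
Counting 5 letters and 7 half steps from D♭ gives a perfect fifth.

perfect 5th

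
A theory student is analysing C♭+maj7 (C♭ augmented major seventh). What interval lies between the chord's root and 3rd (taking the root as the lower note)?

C♭+maj7 is spelled C♭ E♭ G B♭.
So we need the interval from C♭ up to E♭.
Counting 3 letters and 4 half steps from C♭ gives a major third.

major third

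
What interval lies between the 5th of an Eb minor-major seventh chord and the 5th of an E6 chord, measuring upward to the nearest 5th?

augmented unison

The 5th of Eb minor-major seventh is Bb; the 5th of E6 is B.
Bb up to B is 1 semitone, a half step wider than a perfect unison, so the interval is augmented.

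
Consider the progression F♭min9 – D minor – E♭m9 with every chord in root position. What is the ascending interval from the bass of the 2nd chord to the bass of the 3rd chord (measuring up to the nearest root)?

minor second

The roots are D and E♭.
2 letter names make it a second; at 1 semitone (a half step narrower than major) the quality is minor.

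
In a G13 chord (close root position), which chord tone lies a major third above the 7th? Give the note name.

A

G13 is spelled G-B-D-F-A-E.
The 7th is F. A major third above F is A.
A is the chord's 9th.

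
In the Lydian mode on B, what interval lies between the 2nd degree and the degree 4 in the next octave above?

B lydian: B C# D# E# F# G# A#.
The 2nd degree is C# and the scale degree 4 (up an octave) is E#.
C# up to E# spans 10 letter names and 16 semitones — a major tenth.

major tenth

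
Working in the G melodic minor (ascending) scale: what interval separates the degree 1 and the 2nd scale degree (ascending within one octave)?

major second

Spelling the G melodic minor (ascending) scale: G A B♭ C D E F♯.
That puts G below A.
G up to A spans 2 letter names and 2 semitones — a major second.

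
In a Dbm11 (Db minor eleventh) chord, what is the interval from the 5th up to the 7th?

minor third

Db minor eleventh is spelled Db-Fb-Ab-Cb-Eb-Gb.
That puts Ab below Cb.
From Ab to Cb: 3 semitones over a third = minor.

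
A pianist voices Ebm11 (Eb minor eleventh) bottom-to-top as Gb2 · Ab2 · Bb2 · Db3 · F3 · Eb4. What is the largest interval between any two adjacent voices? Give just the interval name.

minor 7th

Adjacent intervals: Gb2→Ab2 = major second; Ab2→Bb2 = major second; Bb2→Db3 = minor third; Db3→F3 = major third; F3→Eb4 = minor seventh.
The largest is F3 to Eb4, a minor seventh (10 semitones).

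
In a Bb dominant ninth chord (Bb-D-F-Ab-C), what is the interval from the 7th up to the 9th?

So we need the interval from Ab up to C.
From Ab to C is 4 semitones, exactly the major third.

major third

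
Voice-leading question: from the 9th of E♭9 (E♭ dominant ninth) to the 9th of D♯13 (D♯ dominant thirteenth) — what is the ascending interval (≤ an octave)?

The 9th of E♭9 (E♭ dominant ninth) is F; the 9th of D♯13 (D♯ dominant thirteenth) is E♯.
F up to E♯ is 12 semitones, a half step wider than a major seventh, so the interval is augmented.

augmented seventh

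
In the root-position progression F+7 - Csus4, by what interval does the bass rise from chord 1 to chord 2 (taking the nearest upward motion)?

perfect fifth

The roots are F and C.
From F to C is 7 semitones, exactly the perfect fifth.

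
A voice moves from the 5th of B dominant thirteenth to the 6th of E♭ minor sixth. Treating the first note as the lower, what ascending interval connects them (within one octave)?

diminished fifth

B dominant thirteenth has F♯ as its 5th, and E♭ minor sixth has C as its 6th.
5 letter names make it a fifth; at 6 semitones (a half step narrower than perfect) the quality is diminished.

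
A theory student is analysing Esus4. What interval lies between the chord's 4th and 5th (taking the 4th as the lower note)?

major second

The chord tones of Esus4 are E, A, B.
The 4th is A and the 5th is B.
Counting 2 letters and 2 half steps from A gives a major second.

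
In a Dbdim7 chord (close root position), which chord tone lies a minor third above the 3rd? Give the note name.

Dbdim7 (Db diminished seventh) is spelled Db-Fb-Abb-Cbb.
The 3rd is Fb. A minor third above Fb is Abb.
Abb is the chord's 5th.

Abb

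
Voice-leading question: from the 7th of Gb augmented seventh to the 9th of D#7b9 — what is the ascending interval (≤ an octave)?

augmented seventh

Gb augmented seventh has Fb as its 7th, and D#7b9 has E as its 9th.
7 letter names make it a seventh; at 12 semitones (a half step wider than major) the quality is augmented.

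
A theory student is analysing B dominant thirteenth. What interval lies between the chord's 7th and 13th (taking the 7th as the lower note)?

major seventh

Spelling the chord: B–D♯–F♯–A–C♯–G♯.
That puts A below G♯.
A up to G♯ spans 7 letter names and 11 semitones — a major seventh.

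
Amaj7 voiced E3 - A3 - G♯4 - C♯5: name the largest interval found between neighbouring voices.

major seventh

Adjacent intervals: E3→A3 = perfect fourth; A3→G♯4 = major seventh; G♯4→C♯5 = perfect fourth.
The largest is A3 to G♯4, a major seventh (11 semitones).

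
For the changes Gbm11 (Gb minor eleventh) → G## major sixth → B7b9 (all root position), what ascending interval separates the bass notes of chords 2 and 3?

The roots are G## and B.
3 letter names make it a third; at 2 semitones (a whole step narrower than major) the quality is diminished.

diminished third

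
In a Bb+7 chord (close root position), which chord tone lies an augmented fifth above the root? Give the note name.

F#

Spelling the chord: Bb, D, F#, Ab.
The root is Bb. An augmented fifth above Bb is F#.
F# is the chord's 5th.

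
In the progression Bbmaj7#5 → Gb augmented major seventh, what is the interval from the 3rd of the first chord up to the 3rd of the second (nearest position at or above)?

Bbmaj7#5 has D as its 3rd, and Gb augmented major seventh has Bb as its 3rd.
6 letter names make it a sixth; at 8 semitones (a half step narrower than major) the quality is minor.

minor sixth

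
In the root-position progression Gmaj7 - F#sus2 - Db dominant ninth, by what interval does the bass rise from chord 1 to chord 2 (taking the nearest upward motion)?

major 7th

The roots are G and F#.
Counting 7 letters and 11 half steps from G gives a major seventh.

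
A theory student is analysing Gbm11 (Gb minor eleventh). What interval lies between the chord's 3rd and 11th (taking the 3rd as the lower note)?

Gb minor eleventh: Gb, Bbb, Db, Fb, Ab, Cb.
So we need the interval from Bbb up to Cb.
Counting 9 letters and 14 half steps from Bbb gives a major ninth.

major ninth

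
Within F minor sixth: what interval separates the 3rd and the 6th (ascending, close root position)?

Spelling the chord: F Ab C D.
That puts Ab below D.
Ab up to D is 6 semitones, a half step wider than a perfect fourth, so the interval is augmented.

augmented fourth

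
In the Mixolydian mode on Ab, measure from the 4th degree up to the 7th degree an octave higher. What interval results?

The scale runs Ab Bb C Db Eb F Gb.
So we need the interval from Db up to Gb.
From Db to Gb is 17 semitones, exactly the perfect eleventh.

perfect 11th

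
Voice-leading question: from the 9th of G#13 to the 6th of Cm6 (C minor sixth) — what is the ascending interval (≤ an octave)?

The 9th of G#13 is A#; the 6th of Cm6 (C minor sixth) is A.
8 letter names make it an octave; at 11 semitones (a half step narrower than perfect) the quality is diminished.

diminished 8th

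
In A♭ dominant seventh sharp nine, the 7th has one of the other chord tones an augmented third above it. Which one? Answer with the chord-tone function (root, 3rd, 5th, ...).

9th

A♭7#9 is spelled A♭, C, E♭, G♭, B.
The 7th is G♭. An augmented third above G♭ is B.
B is the chord's 9th.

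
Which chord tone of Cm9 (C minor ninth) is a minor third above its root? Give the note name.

Eb

Cm9: C-Eb-G-Bb-D.
The root is C. A minor third above C is Eb.
Eb is the chord's 3rd.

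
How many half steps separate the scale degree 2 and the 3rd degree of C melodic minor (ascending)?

1

The scale is C D E♭ F G A B.
D up to E♭ is a minor second — 1 semitone.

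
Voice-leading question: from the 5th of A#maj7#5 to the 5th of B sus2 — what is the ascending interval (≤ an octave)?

diminished second

A#maj7#5 has E## as its 5th, and B sus2 has F# as its 5th.
E## up to F# is 0 semitones, a whole step narrower than a major second, so the interval is diminished.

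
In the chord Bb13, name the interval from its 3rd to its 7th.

Bb13 is spelled Bb-D-F-Ab-C-G.
3rd = D; 7th = Ab.
From D to Ab: 6 semitones over a fifth = diminished.

diminished fifth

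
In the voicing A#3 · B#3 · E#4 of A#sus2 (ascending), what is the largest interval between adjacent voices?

Adjacent intervals: A#3→B#3 = major second; B#3→E#4 = perfect fourth.
The largest is B#3 to E#4, a perfect fourth (5 semitones).

perfect fourth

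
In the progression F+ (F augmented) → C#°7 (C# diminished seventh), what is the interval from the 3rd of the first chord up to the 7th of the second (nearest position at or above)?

F+ (F augmented) has A as its 3rd, and C#°7 (C# diminished seventh) has Bb as its 7th.
A up to Bb is 1 semitone, a half step narrower than a major second, so the interval is minor.

minor second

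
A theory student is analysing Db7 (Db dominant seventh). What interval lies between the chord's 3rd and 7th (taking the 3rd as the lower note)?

Db7: Db–F–Ab–Cb.
That puts F below Cb.
F up to Cb is 6 semitones, a half step narrower than a perfect fifth, so the interval is diminished.

diminished 5th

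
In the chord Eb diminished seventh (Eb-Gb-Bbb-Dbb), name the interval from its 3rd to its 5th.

minor third

3rd = Gb; 5th = Bbb.
Gb up to Bbb is 3 semitones, a half step narrower than a major third, so the interval is minor.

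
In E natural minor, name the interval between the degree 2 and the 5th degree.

The scale runs E F# G A B C D.
The degree 2 is F# and the scale degree 5 is B.
Counting 4 letters and 5 half steps from F# gives a perfect fourth.

P4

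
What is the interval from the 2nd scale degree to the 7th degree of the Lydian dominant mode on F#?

The scale runs F# G# A# B# C# D# E.
The 2nd scale degree is G# and the 7th scale degree is E.
From G# to E: 8 semitones over a sixth = minor.

minor sixth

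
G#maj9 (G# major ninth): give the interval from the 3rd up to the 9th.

G#maj9 (G# major ninth): G#-B#-D#-F##-A#.
That puts B# below A#.
B# up to A# is 10 semitones, a half step narrower than a major seventh, so the interval is minor.

minor seventh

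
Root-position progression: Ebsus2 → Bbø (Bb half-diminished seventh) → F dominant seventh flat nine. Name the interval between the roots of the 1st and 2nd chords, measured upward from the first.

P5

The roots are Eb and Bb.
Counting 5 letters and 7 half steps from Eb gives a perfect fifth.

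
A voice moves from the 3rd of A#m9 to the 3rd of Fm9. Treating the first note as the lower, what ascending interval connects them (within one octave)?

diminished sixth

A#m9 has C# as its 3rd, and Fm9 has Ab as its 3rd.
6 letter names make it a sixth; at 7 semitones (a whole step narrower than major) the quality is diminished.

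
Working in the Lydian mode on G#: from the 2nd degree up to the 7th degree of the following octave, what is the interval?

major thirteenth

Spelling the Lydian mode on G#: G# A# B# C## D# E# F##.
The 2nd degree is A# and the 7th degree (up an octave) is F##.
From A# to F## is 21 semitones, exactly the major thirteenth.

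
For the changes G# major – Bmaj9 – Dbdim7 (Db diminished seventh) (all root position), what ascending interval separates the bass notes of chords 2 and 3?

The roots are B and Db.
B up to Db is 2 semitones, a whole step narrower than a major third, so the interval is diminished.

diminished 3rd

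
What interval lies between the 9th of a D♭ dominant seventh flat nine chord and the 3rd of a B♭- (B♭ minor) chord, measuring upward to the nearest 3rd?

major 7th

D♭ dominant seventh flat nine has E𝄫 as its 9th, and B♭- (B♭ minor) has D♭ as its 3rd.
Counting 7 letters and 11 half steps from E𝄫 gives a major seventh.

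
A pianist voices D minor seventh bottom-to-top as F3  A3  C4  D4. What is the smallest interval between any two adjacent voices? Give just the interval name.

Adjacent intervals: F3→A3 = major third; A3→C4 = minor third; C4→D4 = major second.
The smallest is C4 to D4, a major second (2 semitones).

major second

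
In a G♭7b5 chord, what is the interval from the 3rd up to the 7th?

diminished 5th

The chord tones of G♭ dominant seventh flat five are G♭-B♭-D𝄫-F♭.
So we need the interval from B♭ up to F♭.
B♭ up to F♭ is 6 semitones, a half step narrower than a perfect fifth, so the interval is diminished.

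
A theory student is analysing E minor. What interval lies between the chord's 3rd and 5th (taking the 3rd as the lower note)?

Emin (E minor) is spelled E G B.
The 3rd is G and the 5th is B.
G up to B spans 3 letter names and 4 semitones — a major third.

major third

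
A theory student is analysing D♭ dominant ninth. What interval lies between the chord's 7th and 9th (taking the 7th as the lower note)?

major 3rd

Spelling the chord: D♭ F A♭ C♭ E♭.
The 7th is C♭ and the 9th is E♭.
From C♭ to E♭ is 4 semitones, exactly the major third.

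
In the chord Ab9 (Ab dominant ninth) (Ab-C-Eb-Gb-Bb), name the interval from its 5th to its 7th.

minor third

5th = Eb; 7th = Gb.
3 letter names make it a third; at 3 semitones (a half step narrower than major) the quality is minor.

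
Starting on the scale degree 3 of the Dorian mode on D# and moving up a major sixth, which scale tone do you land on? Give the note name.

The scale is D# E# F# G# A# B# C#.
The scale degree 3 is F#; a major sixth above that is D# — scale degree 1.

D#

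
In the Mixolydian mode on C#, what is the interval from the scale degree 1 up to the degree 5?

perfect fifth

The scale runs C# D# E# F# G# A# B.
The scale degree 1 is C# and the 5th degree is G#.
Counting 5 letters and 7 half steps from C# gives a perfect fifth.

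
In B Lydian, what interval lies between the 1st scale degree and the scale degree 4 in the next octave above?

B lydian: B C♯ D♯ E♯ F♯ G♯ A♯.
The 1st scale degree is B and the degree 4 (up an octave) is E♯.
From B to E♯: 18 semitones over an eleventh = augmented.

A11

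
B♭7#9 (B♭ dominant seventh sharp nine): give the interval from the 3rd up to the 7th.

B♭7#9 is spelled B♭ D F A♭ C♯.
3rd = D; 7th = A♭.
D up to A♭ is 6 semitones, a half step narrower than a perfect fifth, so the interval is diminished.

d5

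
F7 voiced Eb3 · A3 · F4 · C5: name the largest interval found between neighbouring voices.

Adjacent intervals: Eb3→A3 = augmented fourth; A3→F4 = minor sixth; F4→C5 = perfect fifth.
The largest is A3 to F4, a minor sixth (8 semitones).

minor 6th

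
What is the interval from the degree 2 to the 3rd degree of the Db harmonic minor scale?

minor second

The scale runs Db Eb Fb Gb Ab Bbb C.
Degree 2 = Eb; 3rd degree = Fb.
2 letter names make it a second; at 1 semitone (a half step narrower than major) the quality is minor.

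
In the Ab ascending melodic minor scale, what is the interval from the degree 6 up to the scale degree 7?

Ab melodic minor: Ab Bb Cb Db Eb F G.
The degree 6 is F and the 7th degree is G.
F up to G spans 2 letter names and 2 semitones — a major second.

major 2nd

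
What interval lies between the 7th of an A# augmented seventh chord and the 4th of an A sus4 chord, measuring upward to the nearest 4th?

A# augmented seventh has G# as its 7th, and A sus4 has D as its 4th.
G# up to D is 6 semitones, a half step narrower than a perfect fifth, so the interval is diminished.

diminished fifth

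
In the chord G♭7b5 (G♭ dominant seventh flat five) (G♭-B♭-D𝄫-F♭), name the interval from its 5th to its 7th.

M3

So we need the interval from D𝄫 up to F♭.
From D𝄫 to F♭ is 4 semitones, exactly the major third.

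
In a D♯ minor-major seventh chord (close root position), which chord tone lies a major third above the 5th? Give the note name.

The chord tones of D♯mM7 are D♯ F♯ A♯ C𝄪.
The 5th is A♯. A major third above A♯ is C𝄪.
C𝄪 is the chord's 7th.

C##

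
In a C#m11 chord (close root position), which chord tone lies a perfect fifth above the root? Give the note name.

G#

C# minor eleventh: C#-E-G#-B-D#-F#.
The root is C#. A perfect fifth above C# is G#.
G# is the chord's 5th.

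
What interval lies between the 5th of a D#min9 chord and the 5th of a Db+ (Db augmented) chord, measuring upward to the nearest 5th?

The 5th of D#min9 is A#; the 5th of Db+ (Db augmented) is A.
From A# to A: 11 semitones over an octave = diminished.

diminished 8th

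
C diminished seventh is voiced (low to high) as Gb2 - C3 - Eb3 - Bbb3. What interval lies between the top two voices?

diminished fifth

Those voices are Eb3 and Bbb3.
5 letter names make it a fifth; at 6 semitones (a half step narrower than perfect) the quality is diminished.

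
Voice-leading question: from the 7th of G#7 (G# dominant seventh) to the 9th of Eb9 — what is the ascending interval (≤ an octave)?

d8

The 7th of G#7 (G# dominant seventh) is F#; the 9th of Eb9 is F.
8 letter names make it an octave; at 11 semitones (a half step narrower than perfect) the quality is diminished.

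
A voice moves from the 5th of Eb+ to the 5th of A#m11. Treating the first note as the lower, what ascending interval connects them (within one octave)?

augmented fourth

Eb+ has B as its 5th, and A#m11 has E# as its 5th.
B up to E# is 6 semitones, a half step wider than a perfect fourth, so the interval is augmented.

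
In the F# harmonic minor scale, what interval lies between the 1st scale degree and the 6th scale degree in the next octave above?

The scale runs F# G# A B C# D E#.
The 1st scale degree is F# and the 6th degree (up an octave) is D.
13 letter names make it a thirteenth; at 20 semitones (a half step narrower than major) the quality is minor.

minor 13th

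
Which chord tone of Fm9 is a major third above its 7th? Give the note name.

G

The chord tones of F minor ninth are F, Ab, C, Eb, G.
The 7th is Eb. A major third above Eb is G.
G is the chord's 9th.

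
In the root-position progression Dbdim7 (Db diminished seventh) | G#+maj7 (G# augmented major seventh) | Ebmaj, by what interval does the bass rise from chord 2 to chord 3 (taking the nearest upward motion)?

The roots are G# and Eb.
6 letter names make it a sixth; at 7 semitones (a whole step narrower than major) the quality is diminished.

diminished 6th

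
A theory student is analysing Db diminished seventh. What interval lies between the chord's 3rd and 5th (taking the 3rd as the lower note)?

minor 3rd

Db°7: Db-Fb-Abb-Cbb.
3rd = Fb; 5th = Abb.
From Fb to Abb: 3 semitones over a third = minor.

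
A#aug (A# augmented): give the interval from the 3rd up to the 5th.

A#+ (A# augmented): A#, C##, E##.
3rd = C##; 5th = E##.
Counting 3 letters and 4 half steps from C## gives a major third.

major third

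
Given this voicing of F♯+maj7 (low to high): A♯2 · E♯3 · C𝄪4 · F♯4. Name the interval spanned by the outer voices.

minor thirteenth

The outer voices are A♯2 and F♯4.
13 letter names make it a thirteenth; at 20 semitones (a half step narrower than major) the quality is minor.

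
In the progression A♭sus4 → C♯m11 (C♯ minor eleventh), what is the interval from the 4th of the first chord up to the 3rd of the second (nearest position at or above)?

augmented second

The 4th of A♭sus4 is D♭; the 3rd of C♯m11 (C♯ minor eleventh) is E.
D♭ up to E is 3 semitones, a half step wider than a major second, so the interval is augmented.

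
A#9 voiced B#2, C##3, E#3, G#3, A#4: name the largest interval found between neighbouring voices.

Adjacent intervals: B#2→C##3 = major second; C##3→E#3 = minor third; E#3→G#3 = minor third; G#3→A#4 = major ninth.
The largest is G#3 to A#4, a major ninth (14 semitones).

M9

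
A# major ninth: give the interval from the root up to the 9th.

major 9th

The chord tones of A#maj9 (A# major ninth) are A# C## E# G## B#.
That puts A# below B#.
A# up to B# spans 9 letter names and 14 semitones — a major ninth.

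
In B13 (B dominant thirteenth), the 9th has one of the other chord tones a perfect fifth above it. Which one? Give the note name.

The chord tones of B13 are B–D#–F#–A–C#–G#.
The 9th is C#. A perfect fifth above C# is G#.
G# is the chord's 13th.

G#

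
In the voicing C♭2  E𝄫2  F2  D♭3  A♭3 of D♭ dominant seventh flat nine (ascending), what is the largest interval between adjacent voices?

minor 6th

Adjacent intervals: C♭2→E𝄫2 = minor third; E𝄫2→F2 = augmented second; F2→D♭3 = minor sixth; D♭3→A♭3 = perfect fifth.
The largest is F2 to D♭3, a minor sixth (8 semitones).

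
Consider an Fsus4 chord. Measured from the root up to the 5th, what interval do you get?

Spelling the chord: F Bb C.
Root = F; 5th = C.
F up to C spans 5 letter names and 7 semitones — a perfect fifth.

perfect fifth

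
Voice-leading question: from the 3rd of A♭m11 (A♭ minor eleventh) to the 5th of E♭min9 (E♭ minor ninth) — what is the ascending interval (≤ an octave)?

A♭m11 (A♭ minor eleventh) has C♭ as its 3rd, and E♭min9 (E♭ minor ninth) has B♭ as its 5th.
C♭ up to B♭ spans 7 letter names and 11 semitones — a major seventh.

M7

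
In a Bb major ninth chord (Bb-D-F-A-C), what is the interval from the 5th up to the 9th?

perfect 5th

The 5th is F and the 9th is C.
From F to C is 7 semitones, exactly the perfect fifth.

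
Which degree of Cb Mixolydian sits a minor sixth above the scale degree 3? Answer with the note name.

The scale is Cb Db Eb Fb Gb Ab Bbb.
The scale degree 3 is Eb; a minor sixth above that is Cb — scale degree 1.

Cb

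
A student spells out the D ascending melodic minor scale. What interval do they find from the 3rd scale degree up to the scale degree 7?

A5

D melodic minor: D E F G A B C#.
So we need the interval from F up to C#.
From F to C#: 8 semitones over a fifth = augmented.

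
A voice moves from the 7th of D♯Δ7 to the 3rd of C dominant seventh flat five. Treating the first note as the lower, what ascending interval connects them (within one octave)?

diminished third

D♯Δ7 has C𝄪 as its 7th, and C dominant seventh flat five has E as its 3rd.
From C𝄪 to E: 2 semitones over a third = diminished.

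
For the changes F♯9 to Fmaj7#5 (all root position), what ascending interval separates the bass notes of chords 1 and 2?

The roots are F♯ and F.
8 letter names make it an octave; at 11 semitones (a half step narrower than perfect) the quality is diminished.

d8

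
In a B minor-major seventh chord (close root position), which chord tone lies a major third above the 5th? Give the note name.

A#

Bm(maj7) is spelled B, D, F♯, A♯.
The 5th is F♯. A major third above F♯ is A♯.
A♯ is the chord's 7th.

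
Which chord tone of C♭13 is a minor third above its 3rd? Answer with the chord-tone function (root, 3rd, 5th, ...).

5th

C♭13 is spelled C♭–E♭–G♭–B𝄫–D♭–A♭.
The 3rd is E♭. A minor third above E♭ is G♭.
G♭ is the chord's 5th.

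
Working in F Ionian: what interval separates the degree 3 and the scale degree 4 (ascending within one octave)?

The scale runs F G A Bb C D E.
That puts A below Bb.
From A to Bb: 1 semitone over a second = minor.

minor second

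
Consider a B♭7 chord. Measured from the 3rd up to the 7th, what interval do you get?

d5

Spelling the chord: B♭–D–F–A♭.
3rd = D; 7th = A♭.
From D to A♭: 6 semitones over a fifth = diminished.
That tritone between 3rd and 7th is what gives the dominant seventh its pull toward resolution.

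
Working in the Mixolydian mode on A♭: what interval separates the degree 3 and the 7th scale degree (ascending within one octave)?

Spelling the Mixolydian mode on A♭: A♭ B♭ C D♭ E♭ F G♭.
The degree 3 is C and the 7th degree is G♭.
C up to G♭ is 6 semitones, a half step narrower than a perfect fifth, so the interval is diminished.

diminished fifth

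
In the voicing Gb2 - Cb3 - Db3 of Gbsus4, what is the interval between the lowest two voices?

perfect 4th

Those voices are Gb2 and Cb3.
Counting 4 letters and 5 half steps from Gb gives a perfect fourth.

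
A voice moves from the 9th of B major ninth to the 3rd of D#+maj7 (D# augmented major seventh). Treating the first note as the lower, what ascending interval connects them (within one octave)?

The 9th of B major ninth is C#; the 3rd of D#+maj7 (D# augmented major seventh) is F##.
4 letter names make it a fourth; at 6 semitones (a half step wider than perfect) the quality is augmented.

augmented fourth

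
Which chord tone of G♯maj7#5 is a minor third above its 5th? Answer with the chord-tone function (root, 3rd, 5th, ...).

G♯+maj7 (G♯ augmented major seventh): G♯, B♯, D𝄪, F𝄪.
The 5th is D𝄪. A minor third above D𝄪 is F𝄪.
F𝄪 is the chord's 7th.

7th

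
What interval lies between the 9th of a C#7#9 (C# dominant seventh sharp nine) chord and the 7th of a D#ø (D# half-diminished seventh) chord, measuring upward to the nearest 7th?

diminished seventh

C#7#9 (C# dominant seventh sharp nine) has D## as its 9th, and D#ø (D# half-diminished seventh) has C# as its 7th.
From D## to C#: 9 semitones over a seventh = diminished.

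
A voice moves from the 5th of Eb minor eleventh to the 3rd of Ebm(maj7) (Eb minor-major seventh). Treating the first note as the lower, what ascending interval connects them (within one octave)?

m6

The 5th of Eb minor eleventh is Bb; the 3rd of Ebm(maj7) (Eb minor-major seventh) is Gb.
From Bb to Gb: 8 semitones over a sixth = minor.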